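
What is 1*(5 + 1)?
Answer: 6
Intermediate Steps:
1*(5 + 1) = 1*6 = 6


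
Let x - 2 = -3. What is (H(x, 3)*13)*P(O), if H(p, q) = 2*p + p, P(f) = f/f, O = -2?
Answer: -39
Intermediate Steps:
x = -1 (x = 2 - 3 = -1)
P(f) = 1
H(p, q) = 3*p
(H(x, 3)*13)*P(O) = ((3*(-1))*13)*1 = -3*13*1 = -39*1 = -39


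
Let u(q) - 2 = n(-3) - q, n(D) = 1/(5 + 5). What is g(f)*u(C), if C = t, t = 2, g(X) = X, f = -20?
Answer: -2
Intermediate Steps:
n(D) = ⅒ (n(D) = 1/10 = ⅒)
C = 2
u(q) = 21/10 - q (u(q) = 2 + (⅒ - q) = 21/10 - q)
g(f)*u(C) = -20*(21/10 - 1*2) = -20*(21/10 - 2) = -20*⅒ = -2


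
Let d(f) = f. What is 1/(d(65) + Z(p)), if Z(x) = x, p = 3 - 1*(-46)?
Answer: 1/114 ≈ 0.0087719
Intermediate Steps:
p = 49 (p = 3 + 46 = 49)
1/(d(65) + Z(p)) = 1/(65 + 49) = 1/114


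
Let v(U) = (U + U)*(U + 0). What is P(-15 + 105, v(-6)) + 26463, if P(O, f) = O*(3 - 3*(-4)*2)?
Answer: 28893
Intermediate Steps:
v(U) = 2*U**2 (v(U) = (2*U)*U = 2*U**2)
P(O, f) = 27*O (P(O, f) = O*(3 + 12*2) = O*(3 + 24) = O*27 = 27*O)
P(-15 + 105, v(-6)) + 26463 = 27*(-15 + 105) + 26463 = 27*90 + 26463 = 2430 + 26463 = 28893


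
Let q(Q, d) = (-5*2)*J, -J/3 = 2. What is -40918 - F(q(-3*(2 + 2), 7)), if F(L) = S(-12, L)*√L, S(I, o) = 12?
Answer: -40918 - 24*√15 ≈ -41011.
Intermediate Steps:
J = -6 (J = -3*2 = -6)
q(Q, d) = 60 (q(Q, d) = -5*2*(-6) = -10*(-6) = 60)
F(L) = 12*√L
-40918 - F(q(-3*(2 + 2), 7)) = -40918 - 12*√60 = -40918 - 12*2*√15 = -40918 - 24*√15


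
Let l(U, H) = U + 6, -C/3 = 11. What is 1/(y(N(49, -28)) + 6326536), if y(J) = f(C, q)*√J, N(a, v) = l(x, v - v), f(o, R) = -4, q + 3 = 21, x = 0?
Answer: 790817/5003132219900 + √6/10006264439800 ≈ 1.5806e-7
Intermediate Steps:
C = -33 (C = -3*11 = -33)
q = 18 (q = -3 + 21 = 18)
l(U, H) = 6 + U
N(a, v) = 6 (N(a, v) = 6 + 0 = 6)
y(J) = -4*√J
1/(y(N(49, -28)) + 6326536) = 1/(-4*√6 + 6326536) = 1/(6326536 - 4*√6)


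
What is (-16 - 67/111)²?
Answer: 3396649/12321 ≈ 275.68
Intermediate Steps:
(-16 - 67/111)² = (-1843/111)² = 3396649/12321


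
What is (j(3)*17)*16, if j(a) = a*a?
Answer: 2448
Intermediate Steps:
j(a) = a²
(j(3)*17)*16 = (3²*17)*16 = (9*17)*16 = 153*16 = 2448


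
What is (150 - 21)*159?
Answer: 20511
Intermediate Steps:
(150 - 21)*159 = 129*159 = 20511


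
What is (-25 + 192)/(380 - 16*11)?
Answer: 167/204 ≈ 0.81863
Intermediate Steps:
(-25 + 192)/(380 - 16*11) = 167/(380 - 176) = 167/204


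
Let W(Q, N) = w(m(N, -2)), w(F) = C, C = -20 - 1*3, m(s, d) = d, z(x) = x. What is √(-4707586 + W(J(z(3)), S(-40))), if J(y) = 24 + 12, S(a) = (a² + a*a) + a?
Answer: I*√4707609 ≈ 2169.7*I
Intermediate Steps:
S(a) = a + 2*a² (S(a) = (a² + a²) + a = 2*a² + a = a + 2*a²)
J(y) = 36
C = -23 (C = -20 - 3 = -23)
w(F) = -23
W(Q, N) = -23
√(-4707586 + W(J(z(3)), S(-40))) = √(-4707586 - 23) = √(-4707609) = I*√4707609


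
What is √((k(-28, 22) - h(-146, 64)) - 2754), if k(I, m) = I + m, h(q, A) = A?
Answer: 2*I*√706 ≈ 53.141*I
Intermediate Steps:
√((k(-28, 22) - h(-146, 64)) - 2754) = √(((-28 + 22) - 1*64) - 2754) = √((-6 - 64) - 2754) = √(-70 - 2754) = √(-2824) = 2*I*√706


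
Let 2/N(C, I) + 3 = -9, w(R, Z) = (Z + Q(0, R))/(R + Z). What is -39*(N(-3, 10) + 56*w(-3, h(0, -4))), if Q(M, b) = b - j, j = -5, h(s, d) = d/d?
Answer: 6565/2 ≈ 3282.5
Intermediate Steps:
h(s, d) = 1
Q(M, b) = 5 + b (Q(M, b) = b - 1*(-5) = b + 5 = 5 + b)
w(R, Z) = (5 + R + Z)/(R + Z) (w(R, Z) = (Z + (5 + R))/(R + Z) = (5 + R + Z)/(R + Z))
N(C, I) = -⅙ (N(C, I) = 2/(-3 - 9) = 2/(-12) = 2*(-1/12) = -⅙)
-39*(N(-3, 10) + 56*w(-3, h(0, -4))) = -39*(-⅙ + 56*((5 - 3 + 1)/(-3 + 1))) = -39*(-⅙ + 56*(3/(-2))) = -39*(-⅙ + 56*(-½*3)) = -39*(-⅙ + 56*(-3/2)) = -39*(-⅙ - 84) = -39*(-505/6) = 6565/2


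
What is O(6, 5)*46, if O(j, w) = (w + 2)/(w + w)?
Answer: 161/5 ≈ 32.200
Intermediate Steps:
O(j, w) = (2 + w)/(2*w) (O(j, w) = (2 + w)/((2*w)) = (2 + w)*(1/(2*w)) = (2 + w)/(2*w))
O(6, 5)*46 = ((½)*(2 + 5)/5)*46 = ((½)*(⅕)*7)*46 = (7/10)*46 = 161/5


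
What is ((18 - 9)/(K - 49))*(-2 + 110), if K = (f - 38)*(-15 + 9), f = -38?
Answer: 972/407 ≈ 2.3882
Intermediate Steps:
K = 456 (K = (-38 - 38)*(-15 + 9) = -76*(-6) = 456)
((18 - 9)/(K - 49))*(-2 + 110) = ((18 - 9)/(456 - 49))*(-2 + 110) = (9/407)*108 = 972/407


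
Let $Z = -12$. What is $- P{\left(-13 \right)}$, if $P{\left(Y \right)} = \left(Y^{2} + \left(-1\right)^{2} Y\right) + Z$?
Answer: $-144$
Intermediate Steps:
$P{\left(Y \right)} = -12 + Y + Y^{2}$ ($P{\left(Y \right)} = \left(Y^{2} + \left(-1\right)^{2} Y\right) - 12 = \left(Y^{2} + 1 Y\right) - 12 = \left(Y^{2} + Y\right) - 12 = \left(Y + Y^{2}\right) - 12 = -12 + Y + Y^{2}$)
$- P{\left(-13 \right)} = - (-12 - 13 + \left(-13\right)^{2}) = - (-12 - 13 + 169) = \left(-1\right) 144 = -144$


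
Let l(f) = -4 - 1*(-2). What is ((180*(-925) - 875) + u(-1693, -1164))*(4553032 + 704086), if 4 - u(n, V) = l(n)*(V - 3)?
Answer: -892159210190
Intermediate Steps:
l(f) = -2 (l(f) = -4 + 2 = -2)
u(n, V) = -2 + 2*V (u(n, V) = 4 - (-2)*(V - 3) = 4 - (-2)*(-3 + V) = 4 - (6 - 2*V) = 4 + (-6 + 2*V) = -2 + 2*V)
((180*(-925) - 875) + u(-1693, -1164))*(4553032 + 704086) = ((180*(-925) - 875) + (-2 + 2*(-1164)))*(4553032 + 704086) = ((-166500 - 875) + (-2 - 2328))*5257118 = (-167375 - 2330)*5257118 = -169705*5257118 = -892159210190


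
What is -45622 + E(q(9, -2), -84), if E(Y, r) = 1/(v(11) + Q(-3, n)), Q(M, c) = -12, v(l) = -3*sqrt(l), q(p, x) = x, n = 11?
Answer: -684334/15 + sqrt(11)/15 ≈ -45622.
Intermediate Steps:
E(Y, r) = 1/(-12 - 3*sqrt(11)) (E(Y, r) = 1/(-3*sqrt(11) - 12) = 1/(-12 - 3*sqrt(11)))
-45622 + E(q(9, -2), -84) = -45622 + (-4/15 + sqrt(11)/15) = -684334/15 + sqrt(11)/15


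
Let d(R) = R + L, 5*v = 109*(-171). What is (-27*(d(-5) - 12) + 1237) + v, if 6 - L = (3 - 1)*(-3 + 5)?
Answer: -10429/5 ≈ -2085.8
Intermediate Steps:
v = -18639/5 (v = (109*(-171))/5 = (⅕)*(-18639) = -18639/5 ≈ -3727.8)
L = 2 (L = 6 - (3 - 1)*(-3 + 5) = 6 - 2*2 = 6 - 1*4 = 6 - 4 = 2)
d(R) = 2 + R (d(R) = R + 2 = 2 + R)
(-27*(d(-5) - 12) + 1237) + v = (-27*((2 - 5) - 12) + 1237) - 18639/5 = (-27*(-3 - 12) + 1237) - 18639/5 = (-27*(-15) + 1237) - 18639/5 = (405 + 1237) - 18639/5 = 1642 - 18639/5 = -10429/5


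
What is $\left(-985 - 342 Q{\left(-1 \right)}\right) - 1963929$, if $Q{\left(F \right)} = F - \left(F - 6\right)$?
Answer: $-1966966$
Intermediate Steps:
$Q{\left(F \right)} = 6$ ($Q{\left(F \right)} = F - \left(-6 + F\right) = 6$)
$\left(-985 - 342 Q{\left(-1 \right)}\right) - 1963929 = \left(-985 - 2052\right) - 1963929 = -3037 - 1963929 = -1966966$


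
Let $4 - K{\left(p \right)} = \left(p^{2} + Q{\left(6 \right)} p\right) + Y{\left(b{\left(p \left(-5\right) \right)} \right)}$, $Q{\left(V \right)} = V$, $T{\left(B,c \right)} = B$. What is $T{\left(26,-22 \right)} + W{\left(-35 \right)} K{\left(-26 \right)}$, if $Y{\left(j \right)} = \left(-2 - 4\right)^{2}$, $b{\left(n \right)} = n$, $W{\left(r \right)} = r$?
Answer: $19346$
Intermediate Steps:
$Y{\left(j \right)} = 36$ ($Y{\left(j \right)} = \left(-6\right)^{2} = 36$)
$K{\left(p \right)} = -32 - p^{2} - 6 p$ ($K{\left(p \right)} = 4 - \left(\left(p^{2} + 6 p\right) + 36\right) = 4 - \left(36 + p^{2} + 6 p\right) = -32 - p^{2} - 6 p$)
$T{\left(26,-22 \right)} + W{\left(-35 \right)} K{\left(-26 \right)} = 26 - 35 \left(-32 - \left(-26\right)^{2} - -156\right) = 26 - 35 \left(-32 - 676 + 156\right) = 26 - -19320 = 26 + 19320 = 19346$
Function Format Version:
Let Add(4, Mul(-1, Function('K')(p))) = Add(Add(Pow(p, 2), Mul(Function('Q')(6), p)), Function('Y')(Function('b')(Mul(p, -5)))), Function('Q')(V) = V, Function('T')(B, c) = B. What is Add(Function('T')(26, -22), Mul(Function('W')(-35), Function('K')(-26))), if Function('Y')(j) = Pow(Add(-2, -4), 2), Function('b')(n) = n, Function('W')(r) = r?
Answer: 19346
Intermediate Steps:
Function('Y')(j) = 36 (Function('Y')(j) = Pow(-6, 2) = 36)
Function('K')(p) = Add(-32, Mul(-1, Pow(p, 2)), Mul(-6, p)) (Function('K')(p) = Add(4, Mul(-1, Add(Add(Pow(p, 2), Mul(6, p)), 36))) = Add(4, Mul(-1, Add(36, Pow(p, 2), Mul(6, p)))) = Add(4, Add(-36, Mul(-1, Pow(p, 2)), Mul(-6, p))) = Add(-32, Mul(-1, Pow(p, 2)), Mul(-6, p)))
Add(Function('T')(26, -22), Mul(Function('W')(-35), Function('K')(-26))) = Add(26, Mul(-35, Add(-32, Mul(-1, Pow(-26, 2)), Mul(-6, -26)))) = Add(26, Mul(-35, Add(-32, Mul(-1, 676), 156))) = Add(26, Mul(-35, Add(-32, -676, 156))) = Add(26, Mul(-35, -552)) = Add(26, 19320) = 19346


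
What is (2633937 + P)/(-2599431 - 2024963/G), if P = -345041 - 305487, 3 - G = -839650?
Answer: -1665375317077/2182622062406 ≈ -0.76302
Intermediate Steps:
G = 839653 (G = 3 - 1*(-839650) = 3 + 839650 = 839653)
P = -650528
(2633937 + P)/(-2599431 - 2024963/G) = (2633937 - 650528)/(-2599431 - 2024963/839653) = 1983409/(-2599431 - 2024963*1/839653) = 1983409/(-2599431 - 2024963/839653) = 1983409/(-2182622062406/839653) = 1983409*(-839653/2182622062406) = -1665375317077/2182622062406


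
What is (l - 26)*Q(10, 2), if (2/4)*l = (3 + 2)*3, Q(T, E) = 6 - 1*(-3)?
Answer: 36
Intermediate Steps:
Q(T, E) = 9 (Q(T, E) = 6 + 3 = 9)
l = 30 (l = 2*((3 + 2)*3) = 2*(5*3) = 2*15 = 30)
(l - 26)*Q(10, 2) = (30 - 26)*9 = 4*9 = 36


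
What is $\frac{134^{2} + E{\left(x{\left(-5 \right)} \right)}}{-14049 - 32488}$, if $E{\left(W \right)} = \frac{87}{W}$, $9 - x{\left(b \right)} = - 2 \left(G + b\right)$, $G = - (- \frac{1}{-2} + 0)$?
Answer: $- \frac{35825}{93074} \approx -0.38491$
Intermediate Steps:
$G = - \frac{1}{2}$ ($G = - (\left(-1\right) \left(- \frac{1}{2}\right) + 0) = - (\frac{1}{2} + 0) = \left(-1\right) \frac{1}{2} = - \frac{1}{2} \approx -0.5$)
$x{\left(b \right)} = 8 + 2 b$ ($x{\left(b \right)} = 9 - - 2 \left(- \frac{1}{2} + b\right) = 9 - \left(1 - 2 b\right) = 9 + \left(-1 + 2 b\right) = 8 + 2 b$)
$\frac{134^{2} + E{\left(x{\left(-5 \right)} \right)}}{-14049 - 32488} = \frac{134^{2} + \frac{87}{8 + 2 \left(-5\right)}}{-14049 - 32488} = \frac{17956 + \frac{87}{8 - 10}}{-46537} = \left(17956 + \frac{87}{-2}\right) \left(- \frac{1}{46537}\right) = \left(17956 + 87 \left(- \frac{1}{2}\right)\right) \left(- \frac{1}{46537}\right) = \left(17956 - \frac{87}{2}\right) \left(- \frac{1}{46537}\right) = \frac{35825}{2} \left(- \frac{1}{46537}\right) = - \frac{35825}{93074}$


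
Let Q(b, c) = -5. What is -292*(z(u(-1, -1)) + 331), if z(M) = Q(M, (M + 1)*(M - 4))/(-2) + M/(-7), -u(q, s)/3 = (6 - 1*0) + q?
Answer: -686054/7 ≈ -98008.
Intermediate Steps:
u(q, s) = -18 - 3*q (u(q, s) = -3*((6 - 1*0) + q) = -3*((6 + 0) + q) = -3*(6 + q) = -18 - 3*q)
z(M) = 5/2 - M/7 (z(M) = -5/(-2) + M/(-7) = -5*(-½) + M*(-⅐) = 5/2 - M/7)
-292*(z(u(-1, -1)) + 331) = -292*((5/2 - (-18 - 3*(-1))/7) + 331) = -292*((5/2 - (-18 + 3)/7) + 331) = -292*((5/2 - ⅐*(-15)) + 331) = -292*((5/2 + 15/7) + 331) = -292*(65/14 + 331) = -292*4699/14 = -686054/7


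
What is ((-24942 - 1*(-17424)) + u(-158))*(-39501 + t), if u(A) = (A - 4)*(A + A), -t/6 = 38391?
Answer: -11785297878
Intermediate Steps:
t = -230346 (t = -6*38391 = -230346)
u(A) = 2*A*(-4 + A) (u(A) = (-4 + A)*(2*A) = 2*A*(-4 + A))
((-24942 - 1*(-17424)) + u(-158))*(-39501 + t) = ((-24942 - 1*(-17424)) + 2*(-158)*(-4 - 158))*(-39501 - 230346) = ((-24942 + 17424) + 2*(-158)*(-162))*(-269847) = (-7518 + 51192)*(-269847) = 43674*(-269847) = -11785297878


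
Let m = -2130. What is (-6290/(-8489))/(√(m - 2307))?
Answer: -370*I*√493/738543 ≈ -0.011124*I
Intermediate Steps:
(-6290/(-8489))/(√(m - 2307)) = (-6290/(-8489))/(√(-2130 - 2307)) = (-6290*(-1/8489))/(√(-4437)) = 6290/(8489*((3*I*√493))) = 6290*(-I*√493/1479)/8489 = -370*I*√493/738543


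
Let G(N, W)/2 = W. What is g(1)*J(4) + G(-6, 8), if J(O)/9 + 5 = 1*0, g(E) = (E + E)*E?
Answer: -74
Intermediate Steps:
g(E) = 2*E² (g(E) = (2*E)*E = 2*E²)
G(N, W) = 2*W
J(O) = -45 (J(O) = -45 + 9*(1*0) = -45 + 9*0 = -45 + 0 = -45)
g(1)*J(4) + G(-6, 8) = (2*1²)*(-45) + 2*8 = (2*1)*(-45) + 16 = 2*(-45) + 16 = -90 + 16 = -74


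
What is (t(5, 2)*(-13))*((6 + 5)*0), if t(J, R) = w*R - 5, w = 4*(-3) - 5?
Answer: 0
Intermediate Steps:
w = -17 (w = -12 - 5 = -17)
t(J, R) = -5 - 17*R (t(J, R) = -17*R - 5 = -5 - 17*R)
(t(5, 2)*(-13))*((6 + 5)*0) = ((-5 - 17*2)*(-13))*((6 + 5)*0) = ((-5 - 34)*(-13))*(11*0) = -39*(-13)*0 = 507*0 = 0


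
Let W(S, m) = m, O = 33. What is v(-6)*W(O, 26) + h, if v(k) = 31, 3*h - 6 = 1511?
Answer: 3935/3 ≈ 1311.7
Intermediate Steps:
h = 1517/3 (h = 2 + (1/3)*1511 = 2 + 1511/3 = 1517/3 ≈ 505.67)
v(-6)*W(O, 26) + h = 31*26 + 1517/3 = 806 + 1517/3 = 3935/3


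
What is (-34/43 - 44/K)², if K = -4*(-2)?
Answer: 292681/7396 ≈ 39.573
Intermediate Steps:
K = 8
(-34/43 - 44/K)² = (-34/43 - 44/8)² = (-34*1/43 - 44*⅛)² = (-34/43 - 11/2)² = (-541/86)² = 292681/7396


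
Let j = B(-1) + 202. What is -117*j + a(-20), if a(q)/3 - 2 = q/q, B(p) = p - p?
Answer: -23625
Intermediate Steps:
B(p) = 0
a(q) = 9 (a(q) = 6 + 3*(q/q) = 6 + 3*1 = 6 + 3 = 9)
j = 202 (j = 0 + 202 = 202)
-117*j + a(-20) = -117*202 + 9 = -23634 + 9 = -23625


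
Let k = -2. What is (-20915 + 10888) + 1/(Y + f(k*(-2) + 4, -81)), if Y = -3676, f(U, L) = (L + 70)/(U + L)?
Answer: -2690615172/268337 ≈ -10027.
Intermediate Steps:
f(U, L) = (70 + L)/(L + U)
(-20915 + 10888) + 1/(Y + f(k*(-2) + 4, -81)) = (-20915 + 10888) + 1/(-3676 + (70 - 81)/(-81 + (-2*(-2) + 4))) = -10027 + 1/(-3676 - 11/(-81 + (4 + 4))) = -10027 + 1/(-3676 - 11/(-81 + 8)) = -10027 + 1/(-3676 - 11/(-73)) = -10027 + 1/(-3676 - 1/73*(-11)) = -10027 + 1/(-3676 + 11/73) = -10027 + 1/(-268337/73) = -10027 - 73/268337 = -2690615172/268337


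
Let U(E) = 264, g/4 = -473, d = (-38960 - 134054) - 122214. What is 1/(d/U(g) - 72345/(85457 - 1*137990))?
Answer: -29634/33098533 ≈ -0.00089533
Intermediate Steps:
d = -295228 (d = -173014 - 122214 = -295228)
g = -1892 (g = 4*(-473) = -1892)
1/(d/U(g) - 72345/(85457 - 1*137990)) = 1/(-295228/264 - 72345/(85457 - 1*137990)) = 1/(-295228*1/264 - 72345/(85457 - 137990)) = 1/(-73807/66 - 72345/(-52533)) = 1/(-73807/66 - 72345*(-1/52533)) = 1/(-73807/66 + 1855/1347) = 1/(-33098533/29634) = -29634/33098533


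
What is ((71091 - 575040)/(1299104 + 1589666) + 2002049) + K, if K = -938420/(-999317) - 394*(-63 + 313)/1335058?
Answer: 3857991185942896867409333/1927020694647207610 ≈ 2.0021e+6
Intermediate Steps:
K = 577206201930/667073077693 (K = -938420*(-1/999317) - 394*250*(1/1335058) = 938420/999317 - 98500*1/1335058 = 938420/999317 - 49250/667529 = 577206201930/667073077693 ≈ 0.86528)
((71091 - 575040)/(1299104 + 1589666) + 2002049) + K = ((71091 - 575040)/(1299104 + 1589666) + 2002049) + 577206201930/667073077693 = (-503949/2888770 + 2002049) + 577206201930/667073077693 = 5783458585781/2888770 + 577206201930/667073077693 = 3857991185942896867409333/1927020694647207610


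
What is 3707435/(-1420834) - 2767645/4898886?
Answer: -5523666383335/1740125947731 ≈ -3.1743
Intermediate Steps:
3707435/(-1420834) - 2767645/4898886 = 3707435*(-1/1420834) - 2767645*1/4898886 = -3707435/1420834 - 2767645/4898886 = -5523666383335/1740125947731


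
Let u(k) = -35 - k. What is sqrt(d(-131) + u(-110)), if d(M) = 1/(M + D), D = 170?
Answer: sqrt(114114)/39 ≈ 8.6617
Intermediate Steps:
d(M) = 1/(170 + M) (d(M) = 1/(M + 170) = 1/(170 + M))
sqrt(d(-131) + u(-110)) = sqrt(1/(170 - 131) + (-35 - 1*(-110))) = sqrt(1/39 + (-35 + 110)) = sqrt(1/39 + 75) = sqrt(2926/39) = sqrt(114114)/39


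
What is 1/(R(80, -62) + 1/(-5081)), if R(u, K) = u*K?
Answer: -5081/25201761 ≈ -0.00020161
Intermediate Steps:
R(u, K) = K*u
1/(R(80, -62) + 1/(-5081)) = 1/(-62*80 + 1/(-5081)) = 1/(-4960 - 1/5081) = 1/(-25201761/5081) = -5081/25201761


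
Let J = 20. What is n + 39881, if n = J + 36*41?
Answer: 41377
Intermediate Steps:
n = 1496 (n = 20 + 36*41 = 20 + 1476 = 1496)
n + 39881 = 1496 + 39881 = 41377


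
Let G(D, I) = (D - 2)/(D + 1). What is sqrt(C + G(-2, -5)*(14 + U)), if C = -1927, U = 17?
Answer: I*sqrt(1803) ≈ 42.462*I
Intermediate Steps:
G(D, I) = (-2 + D)/(1 + D)
sqrt(C + G(-2, -5)*(14 + U)) = sqrt(-1927 + ((-2 - 2)/(1 - 2))*(14 + 17)) = sqrt(-1927 + (-4/(-1))*31) = sqrt(-1927 - 1*(-4)*31) = sqrt(-1927 + 4*31) = sqrt(-1927 + 124) = sqrt(-1803) = I*sqrt(1803)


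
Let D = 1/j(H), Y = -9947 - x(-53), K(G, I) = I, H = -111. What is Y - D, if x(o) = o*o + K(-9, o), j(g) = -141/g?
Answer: -597078/47 ≈ -12704.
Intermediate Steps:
x(o) = o + o² (x(o) = o*o + o = o² + o = o + o²)
Y = -12703 (Y = -9947 - (-53)*(1 - 53) = -9947 - (-53)*(-52) = -9947 - 1*2756 = -9947 - 2756 = -12703)
D = 37/47 (D = 1/(-141/(-111)) = 1/(-141*(-1/111)) = 1/(47/37) = 37/47 ≈ 0.78723)
Y - D = -12703 - 1*37/47 = -12703 - 37/47 = -597078/47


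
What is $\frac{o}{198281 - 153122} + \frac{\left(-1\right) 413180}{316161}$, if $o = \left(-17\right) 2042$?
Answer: $- \frac{9878002858}{4759171533} \approx -2.0756$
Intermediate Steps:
$o = -34714$
$\frac{o}{198281 - 153122} + \frac{\left(-1\right) 413180}{316161} = - \frac{34714}{198281 - 153122} + \frac{\left(-1\right) 413180}{316161} = - \frac{34714}{45159} - \frac{413180}{316161} = - \frac{9878002858}{4759171533}$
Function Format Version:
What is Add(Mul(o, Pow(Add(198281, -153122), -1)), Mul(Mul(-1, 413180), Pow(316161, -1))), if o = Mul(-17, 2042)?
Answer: Rational(-9878002858, 4759171533) ≈ -2.0756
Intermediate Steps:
o = -34714
Add(Mul(o, Pow(Add(198281, -153122), -1)), Mul(Mul(-1, 413180), Pow(316161, -1))) = Add(Mul(-34714, Pow(Add(198281, -153122), -1)), Mul(Mul(-1, 413180), Pow(316161, -1))) = Add(Mul(-34714, Pow(45159, -1)), Mul(-413180, Rational(1, 316161))) = Add(Mul(-34714, Rational(1, 45159)), Rational(-413180, 316161)) = Add(Rational(-34714, 45159), Rational(-413180, 316161)) = Rational(-9878002858, 4759171533)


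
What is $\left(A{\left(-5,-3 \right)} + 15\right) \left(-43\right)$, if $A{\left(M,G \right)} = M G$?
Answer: $-1290$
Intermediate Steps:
$A{\left(M,G \right)} = G M$
$\left(A{\left(-5,-3 \right)} + 15\right) \left(-43\right) = \left(\left(-3\right) \left(-5\right) + 15\right) \left(-43\right) = \left(15 + 15\right) \left(-43\right) = 30 \left(-43\right) = -1290$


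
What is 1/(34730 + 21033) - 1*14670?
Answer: -818043209/55763 ≈ -14670.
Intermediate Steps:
1/(34730 + 21033) - 1*14670 = 1/55763 - 14670 = -818043209/55763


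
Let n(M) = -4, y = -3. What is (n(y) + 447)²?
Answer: 196249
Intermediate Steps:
(n(y) + 447)² = (-4 + 447)² = 443² = 196249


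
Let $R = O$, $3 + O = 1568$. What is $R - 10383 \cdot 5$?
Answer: $-50350$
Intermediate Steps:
$O = 1565$ ($O = -3 + 1568 = 1565$)
$R = 1565$
$R - 10383 \cdot 5 = 1565 - 10383 \cdot 5 = 1565 - 51915 = -50350$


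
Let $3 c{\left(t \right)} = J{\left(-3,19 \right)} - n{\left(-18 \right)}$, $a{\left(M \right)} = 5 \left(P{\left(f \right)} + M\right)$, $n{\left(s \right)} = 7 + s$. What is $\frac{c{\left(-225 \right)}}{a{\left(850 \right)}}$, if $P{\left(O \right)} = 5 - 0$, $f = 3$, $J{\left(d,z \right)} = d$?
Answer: $\frac{8}{12825} \approx 0.00062378$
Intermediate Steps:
$P{\left(O \right)} = 5$ ($P{\left(O \right)} = 5 + 0 = 5$)
$a{\left(M \right)} = 25 + 5 M$ ($a{\left(M \right)} = 5 \left(5 + M\right) = 25 + 5 M$)
$c{\left(t \right)} = \frac{8}{3}$ ($c{\left(t \right)} = \frac{-3 - \left(7 - 18\right)}{3} = \frac{-3 - -11}{3} = \frac{-3 + 11}{3} = \frac{1}{3} \cdot 8 = \frac{8}{3}$)
$\frac{c{\left(-225 \right)}}{a{\left(850 \right)}} = \frac{8}{3 \left(25 + 5 \cdot 850\right)} = \frac{8}{3 \left(25 + 4250\right)} = \frac{8}{3 \cdot 4275} = \frac{8}{3} \cdot \frac{1}{4275} = \frac{8}{12825}$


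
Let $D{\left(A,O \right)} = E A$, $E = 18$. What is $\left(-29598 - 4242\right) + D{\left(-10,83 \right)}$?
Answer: $-34020$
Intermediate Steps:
$D{\left(A,O \right)} = 18 A$
$\left(-29598 - 4242\right) + D{\left(-10,83 \right)} = \left(-29598 - 4242\right) + 18 \left(-10\right) = -33840 - 180 = -34020$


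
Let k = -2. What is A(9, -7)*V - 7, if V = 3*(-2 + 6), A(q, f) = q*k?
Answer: -223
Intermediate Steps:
A(q, f) = -2*q (A(q, f) = q*(-2) = -2*q)
V = 12 (V = 3*4 = 12)
A(9, -7)*V - 7 = -2*9*12 - 7 = -18*12 - 7 = -216 - 7 = -223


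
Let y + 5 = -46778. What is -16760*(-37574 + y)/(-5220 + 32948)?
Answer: 176727915/3466 ≈ 50989.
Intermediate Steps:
y = -46783 (y = -5 - 46778 = -46783)
-16760*(-37574 + y)/(-5220 + 32948) = -16760*(-37574 - 46783)/(-5220 + 32948) = -16760/(27728/(-84357)) = -16760/(27728*(-1/84357)) = -16760/(-27728/84357) = -16760*(-84357/27728) = 176727915/3466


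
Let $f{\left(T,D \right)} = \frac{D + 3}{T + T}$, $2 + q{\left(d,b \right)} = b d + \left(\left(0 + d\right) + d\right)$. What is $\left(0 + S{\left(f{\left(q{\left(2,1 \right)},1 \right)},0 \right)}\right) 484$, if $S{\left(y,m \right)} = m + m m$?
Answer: $0$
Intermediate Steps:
$q{\left(d,b \right)} = -2 + 2 d + b d$ ($q{\left(d,b \right)} = -2 + \left(b d + \left(\left(0 + d\right) + d\right)\right) = -2 + \left(b d + \left(d + d\right)\right) = -2 + \left(b d + 2 d\right) = -2 + \left(2 d + b d\right) = -2 + 2 d + b d$)
$f{\left(T,D \right)} = \frac{3 + D}{2 T}$
$S{\left(y,m \right)} = m + m^{2}$
$\left(0 + S{\left(f{\left(q{\left(2,1 \right)},1 \right)},0 \right)}\right) 484 = \left(0 + 0 \left(1 + 0\right)\right) 484 = \left(0 + 0 \cdot 1\right) 484 = \left(0 + 0\right) 484 = 0 \cdot 484 = 0$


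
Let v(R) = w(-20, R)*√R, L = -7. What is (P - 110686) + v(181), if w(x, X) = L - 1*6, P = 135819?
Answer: 25133 - 13*√181 ≈ 24958.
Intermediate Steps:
w(x, X) = -13 (w(x, X) = -7 - 1*6 = -7 - 6 = -13)
v(R) = -13*√R
(P - 110686) + v(181) = (135819 - 110686) - 13*√181 = 25133 - 13*√181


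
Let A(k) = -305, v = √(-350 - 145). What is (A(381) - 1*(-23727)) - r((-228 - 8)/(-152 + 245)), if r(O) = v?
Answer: 23422 - 3*I*√55 ≈ 23422.0 - 22.249*I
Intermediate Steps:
v = 3*I*√55 (v = √(-495) = 3*I*√55 ≈ 22.249*I)
r(O) = 3*I*√55
(A(381) - 1*(-23727)) - r((-228 - 8)/(-152 + 245)) = (-305 - 1*(-23727)) - 3*I*√55 = (-305 + 23727) - 3*I*√55 = 23422 - 3*I*√55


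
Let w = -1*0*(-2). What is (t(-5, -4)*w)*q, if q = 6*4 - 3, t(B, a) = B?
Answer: 0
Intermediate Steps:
q = 21 (q = 24 - 3 = 21)
w = 0 (w = 0*(-2) = 0)
(t(-5, -4)*w)*q = -5*0*21 = 0*21 = 0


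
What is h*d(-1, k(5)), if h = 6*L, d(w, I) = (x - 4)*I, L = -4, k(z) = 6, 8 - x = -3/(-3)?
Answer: -432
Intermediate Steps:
x = 7 (x = 8 - (-3)/(-3) = 8 - (-3)*(-1)/3 = 8 - 1*1 = 8 - 1 = 7)
d(w, I) = 3*I (d(w, I) = (7 - 4)*I = 3*I)
h = -24 (h = 6*(-4) = -24)
h*d(-1, k(5)) = -72*6 = -24*18 = -432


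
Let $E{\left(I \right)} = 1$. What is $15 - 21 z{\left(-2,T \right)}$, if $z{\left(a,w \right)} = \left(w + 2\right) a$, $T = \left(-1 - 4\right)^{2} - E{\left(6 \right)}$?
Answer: $1107$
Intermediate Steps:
$T = 24$ ($T = \left(-1 - 4\right)^{2} - 1 = \left(-5\right)^{2} - 1 = 25 - 1 = 24$)
$z{\left(a,w \right)} = a \left(2 + w\right)$ ($z{\left(a,w \right)} = \left(2 + w\right) a = a \left(2 + w\right)$)
$15 - 21 z{\left(-2,T \right)} = 15 - 21 \left(- 2 \left(2 + 24\right)\right) = 15 - 21 \left(\left(-2\right) 26\right) = 15 - -1092 = 15 + 1092 = 1107$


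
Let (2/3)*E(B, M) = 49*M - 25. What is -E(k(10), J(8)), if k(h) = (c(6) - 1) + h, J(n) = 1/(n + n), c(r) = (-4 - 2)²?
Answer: 1053/32 ≈ 32.906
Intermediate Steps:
c(r) = 36 (c(r) = (-6)² = 36)
J(n) = 1/(2*n)
k(h) = 35 + h (k(h) = (36 - 1) + h = 35 + h)
E(B, M) = -75/2 + 147*M/2 (E(B, M) = 3*(49*M - 25)/2 = 3*(-25 + 49*M)/2 = -75/2 + 147*M/2)
-E(k(10), J(8)) = -(-75/2 + 147*((½)/8)/2) = -(-75/2 + 147*((½)*(⅛))/2) = -(-75/2 + (147/2)*(1/16)) = -(-75/2 + 147/32) = -1*(-1053/32) = 1053/32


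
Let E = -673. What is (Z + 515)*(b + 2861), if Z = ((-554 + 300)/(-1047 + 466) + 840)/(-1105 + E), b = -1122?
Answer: 462153141132/516509 ≈ 8.9476e+5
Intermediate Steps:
Z = -244147/516509 (Z = ((-554 + 300)/(-1047 + 466) + 840)/(-1105 - 673) = (-254/(-581) + 840)/(-1778) = (-254*(-1/581) + 840)*(-1/1778) = (254/581 + 840)*(-1/1778) = (488294/581)*(-1/1778) = -244147/516509 ≈ -0.47269)
(Z + 515)*(b + 2861) = (-244147/516509 + 515)*(-1122 + 2861) = (265757988/516509)*1739 = 462153141132/516509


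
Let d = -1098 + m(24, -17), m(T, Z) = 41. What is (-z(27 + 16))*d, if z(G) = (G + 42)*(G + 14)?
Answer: 5121165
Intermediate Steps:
z(G) = (14 + G)*(42 + G) (z(G) = (42 + G)*(14 + G) = (14 + G)*(42 + G))
d = -1057 (d = -1098 + 41 = -1057)
(-z(27 + 16))*d = -(588 + (27 + 16)² + 56*(27 + 16))*(-1057) = -(588 + 43² + 56*43)*(-1057) = -(588 + 1849 + 2408)*(-1057) = -1*4845*(-1057) = -4845*(-1057) = 5121165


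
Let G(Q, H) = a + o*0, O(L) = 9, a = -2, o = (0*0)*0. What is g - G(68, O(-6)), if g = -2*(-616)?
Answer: 1234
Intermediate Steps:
o = 0 (o = 0*0 = 0)
G(Q, H) = -2 (G(Q, H) = -2 + 0*0 = -2 + 0 = -2)
g = 1232
g - G(68, O(-6)) = 1232 - 1*(-2) = 1232 + 2 = 1234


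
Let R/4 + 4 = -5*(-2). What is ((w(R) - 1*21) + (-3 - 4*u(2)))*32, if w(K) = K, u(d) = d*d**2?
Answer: -1024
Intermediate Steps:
u(d) = d**3
R = 24 (R = -16 + 4*(-5*(-2)) = -16 + 4*10 = -16 + 40 = 24)
((w(R) - 1*21) + (-3 - 4*u(2)))*32 = ((24 - 1*21) + (-3 - 4*2**3))*32 = ((24 - 21) + (-3 - 4*8))*32 = (3 + (-3 - 32))*32 = (3 - 35)*32 = -32*32 = -1024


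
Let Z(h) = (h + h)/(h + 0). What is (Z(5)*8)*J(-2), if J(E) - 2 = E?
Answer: 0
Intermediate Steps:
J(E) = 2 + E
Z(h) = 2 (Z(h) = (2*h)/h = 2)
(Z(5)*8)*J(-2) = (2*8)*(2 - 2) = 16*0 = 0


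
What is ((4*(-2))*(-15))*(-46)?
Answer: -5520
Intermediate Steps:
((4*(-2))*(-15))*(-46) = -8*(-15)*(-46) = 120*(-46) = -5520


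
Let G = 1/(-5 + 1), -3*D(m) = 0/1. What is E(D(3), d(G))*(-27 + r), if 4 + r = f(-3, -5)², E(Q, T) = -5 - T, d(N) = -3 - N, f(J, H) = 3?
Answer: 99/2 ≈ 49.500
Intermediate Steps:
D(m) = 0 (D(m) = -0/1 = -0 = -⅓*0 = 0)
G = -¼ (G = 1/(-4) = -¼ ≈ -0.25000)
r = 5 (r = -4 + 3² = -4 + 9 = 5)
E(D(3), d(G))*(-27 + r) = (-5 - (-3 - 1*(-¼)))*(-27 + 5) = (-5 - (-3 + ¼))*(-22) = (-5 - 1*(-11/4))*(-22) = (-5 + 11/4)*(-22) = -9/4*(-22) = 99/2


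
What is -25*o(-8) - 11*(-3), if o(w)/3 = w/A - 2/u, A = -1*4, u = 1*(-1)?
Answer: -267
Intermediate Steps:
u = -1
A = -4
o(w) = 6 - 3*w/4 (o(w) = 3*(w/(-4) - 2/(-1)) = 3*(w*(-¼) - 2*(-1)) = 3*(-w/4 + 2) = 3*(2 - w/4) = 6 - 3*w/4)
-25*o(-8) - 11*(-3) = -25*(6 - ¾*(-8)) - 11*(-3) = -25*(6 + 6) + 33 = -25*12 + 33 = -300 + 33 = -267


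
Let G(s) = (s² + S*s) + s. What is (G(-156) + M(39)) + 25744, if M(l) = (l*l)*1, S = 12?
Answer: 49573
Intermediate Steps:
M(l) = l² (M(l) = l²*1 = l²)
G(s) = s² + 13*s (G(s) = (s² + 12*s) + s = s² + 13*s)
(G(-156) + M(39)) + 25744 = (-156*(13 - 156) + 39²) + 25744 = (-156*(-143) + 1521) + 25744 = (22308 + 1521) + 25744 = 23829 + 25744 = 49573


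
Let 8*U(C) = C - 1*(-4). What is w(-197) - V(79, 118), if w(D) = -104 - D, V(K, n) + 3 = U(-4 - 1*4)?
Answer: 193/2 ≈ 96.500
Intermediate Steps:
U(C) = 1/2 + C/8 (U(C) = (C - 1*(-4))/8 = (C + 4)/8 = (4 + C)/8 = 1/2 + C/8)
V(K, n) = -7/2 (V(K, n) = -3 + (1/2 + (-4 - 1*4)/8) = -3 + (1/2 + (-4 - 4)/8) = -3 + (1/2 + (1/8)*(-8)) = -3 + (1/2 - 1) = -3 - 1/2 = -7/2)
w(-197) - V(79, 118) = (-104 - 1*(-197)) - 1*(-7/2) = (-104 + 197) + 7/2 = 93 + 7/2 = 193/2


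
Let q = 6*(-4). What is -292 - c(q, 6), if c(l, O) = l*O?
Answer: -148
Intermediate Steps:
q = -24
c(l, O) = O*l
-292 - c(q, 6) = -292 - 6*(-24) = -292 - 1*(-144) = -292 + 144 = -148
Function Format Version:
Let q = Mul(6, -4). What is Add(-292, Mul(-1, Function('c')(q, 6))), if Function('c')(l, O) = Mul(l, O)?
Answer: -148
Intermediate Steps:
q = -24
Function('c')(l, O) = Mul(O, l)
Add(-292, Mul(-1, Function('c')(q, 6))) = Add(-292, Mul(-1, Mul(6, -24))) = Add(-292, Mul(-1, -144)) = Add(-292, 144) = -148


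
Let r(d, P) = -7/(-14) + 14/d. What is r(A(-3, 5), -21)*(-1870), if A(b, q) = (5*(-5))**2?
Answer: -122111/125 ≈ -976.89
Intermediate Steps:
A(b, q) = 625 (A(b, q) = (-25)**2 = 625)
r(d, P) = 1/2 + 14/d (r(d, P) = -7*(-1/14) + 14/d = 1/2 + 14/d)
r(A(-3, 5), -21)*(-1870) = ((1/2)*(28 + 625)/625)*(-1870) = ((1/2)*(1/625)*653)*(-1870) = (653/1250)*(-1870) = -122111/125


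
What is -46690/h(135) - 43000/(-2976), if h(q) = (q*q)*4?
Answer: 6241147/451980 ≈ 13.808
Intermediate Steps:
h(q) = 4*q² (h(q) = q²*4 = 4*q²)
-46690/h(135) - 43000/(-2976) = -46690/(4*135²) - 43000/(-2976) = -46690/(4*18225) - 43000*(-1/2976) = -46690/72900 + 5375/372 = -46690*1/72900 + 5375/372 = -4669/7290 + 5375/372 = 6241147/451980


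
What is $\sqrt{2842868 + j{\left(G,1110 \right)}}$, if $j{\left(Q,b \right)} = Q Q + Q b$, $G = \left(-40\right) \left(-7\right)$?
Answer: $2 \sqrt{808017} \approx 1797.8$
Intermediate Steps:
$G = 280$
$j{\left(Q,b \right)} = Q^{2} + Q b$
$\sqrt{2842868 + j{\left(G,1110 \right)}} = \sqrt{2842868 + 280 \left(280 + 1110\right)} = \sqrt{2842868 + 280 \cdot 1390} = \sqrt{2842868 + 389200} = \sqrt{3232068} = 2 \sqrt{808017}$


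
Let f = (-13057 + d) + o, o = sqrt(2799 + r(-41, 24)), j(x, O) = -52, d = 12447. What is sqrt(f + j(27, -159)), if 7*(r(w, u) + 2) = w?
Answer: sqrt(-32438 + 7*sqrt(136766))/7 ≈ 24.681*I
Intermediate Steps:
r(w, u) = -2 + w/7
o = sqrt(136766)/7 (o = sqrt(2799 + (-2 + (1/7)*(-41))) = sqrt(2799 + (-2 - 41/7)) = sqrt(2799 - 55/7) = sqrt(19538/7) = sqrt(136766)/7 ≈ 52.831)
f = -610 + sqrt(136766)/7 (f = (-13057 + 12447) + sqrt(136766)/7 = -610 + sqrt(136766)/7 ≈ -557.17)
sqrt(f + j(27, -159)) = sqrt((-610 + sqrt(136766)/7) - 52) = sqrt(-662 + sqrt(136766)/7)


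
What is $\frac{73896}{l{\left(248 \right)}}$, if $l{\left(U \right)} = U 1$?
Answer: $\frac{9237}{31} \approx 297.97$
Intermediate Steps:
$l{\left(U \right)} = U$
$\frac{73896}{l{\left(248 \right)}} = \frac{73896}{248} = 73896 \cdot \frac{1}{248} = \frac{9237}{31}$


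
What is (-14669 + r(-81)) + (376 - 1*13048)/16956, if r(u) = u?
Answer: -6947602/471 ≈ -14751.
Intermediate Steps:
(-14669 + r(-81)) + (376 - 1*13048)/16956 = (-14669 - 81) + (376 - 1*13048)/16956 = -14750 + (376 - 13048)*(1/16956) = -14750 - 12672*1/16956 = -14750 - 352/471 = -6947602/471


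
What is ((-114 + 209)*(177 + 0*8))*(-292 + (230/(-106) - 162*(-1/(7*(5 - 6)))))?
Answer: -1979512245/371 ≈ -5.3356e+6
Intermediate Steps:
((-114 + 209)*(177 + 0*8))*(-292 + (230/(-106) - 162*(-1/(7*(5 - 6))))) = (95*(177 + 0))*(-292 + (230*(-1/106) - 162/((-1*(-7))))) = (95*177)*(-292 + (-115/53 - 162/7)) = 16815*(-292 + (-115/53 - 162*⅐)) = 16815*(-292 + (-115/53 - 162/7)) = 16815*(-292 - 9391/371) = 16815*(-117723/371) = -1979512245/371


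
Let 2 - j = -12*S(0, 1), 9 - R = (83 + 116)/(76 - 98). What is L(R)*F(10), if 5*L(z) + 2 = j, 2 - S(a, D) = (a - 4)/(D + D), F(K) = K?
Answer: 96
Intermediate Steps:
R = 397/22 (R = 9 - (83 + 116)/(76 - 98) = 9 - 199/(-22) = 9 - 199*(-1)/22 = 9 - 1*(-199/22) = 9 + 199/22 = 397/22 ≈ 18.045)
S(a, D) = 2 - (-4 + a)/(2*D) (S(a, D) = 2 - (a - 4)/(D + D) = 2 - (-4 + a)/(2*D))
j = 50 (j = 2 - (-12)*(1/2)*(4 - 1*0 + 4*1)/1 = 2 - (-12)*(1/2)*1*(4 + 0 + 4) = 2 - (-12)*(1/2)*1*8 = 2 - (-12)*4 = 2 - 1*(-48) = 2 + 48 = 50)
L(z) = 48/5 (L(z) = -2/5 + (1/5)*50 = -2/5 + 10 = 48/5)
L(R)*F(10) = (48/5)*10 = 96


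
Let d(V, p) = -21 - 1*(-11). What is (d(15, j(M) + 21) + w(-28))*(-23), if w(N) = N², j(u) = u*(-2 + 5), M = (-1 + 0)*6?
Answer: -17802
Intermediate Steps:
M = -6 (M = -1*6 = -6)
j(u) = 3*u (j(u) = u*3 = 3*u)
d(V, p) = -10 (d(V, p) = -21 + 11 = -10)
(d(15, j(M) + 21) + w(-28))*(-23) = (-10 + (-28)²)*(-23) = (-10 + 784)*(-23) = 774*(-23) = -17802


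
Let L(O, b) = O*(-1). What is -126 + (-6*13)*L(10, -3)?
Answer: 654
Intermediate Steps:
L(O, b) = -O
-126 + (-6*13)*L(10, -3) = -126 + (-6*13)*(-1*10) = -126 - 78*(-10) = -126 + 780 = 654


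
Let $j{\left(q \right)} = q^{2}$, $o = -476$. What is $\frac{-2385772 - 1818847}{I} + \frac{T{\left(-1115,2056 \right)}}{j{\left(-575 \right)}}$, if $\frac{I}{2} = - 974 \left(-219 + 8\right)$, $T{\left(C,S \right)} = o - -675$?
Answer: $- \frac{1390070362303}{135896132500} \approx -10.229$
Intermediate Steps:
$T{\left(C,S \right)} = 199$ ($T{\left(C,S \right)} = -476 - -675 = -476 + 675 = 199$)
$I = 411028$ ($I = 2 \left(- 974 \left(-219 + 8\right)\right) = 2 \left(\left(-974\right) \left(-211\right)\right) = 2 \cdot 205514 = 411028$)
$\frac{-2385772 - 1818847}{I} + \frac{T{\left(-1115,2056 \right)}}{j{\left(-575 \right)}} = \frac{-2385772 - 1818847}{411028} + \frac{199}{\left(-575\right)^{2}} = \left(-2385772 - 1818847\right) \frac{1}{411028} + \frac{199}{330625} = \left(-4204619\right) \frac{1}{411028} + 199 \cdot \frac{1}{330625} = - \frac{4204619}{411028} + \frac{199}{330625} = - \frac{1390070362303}{135896132500}$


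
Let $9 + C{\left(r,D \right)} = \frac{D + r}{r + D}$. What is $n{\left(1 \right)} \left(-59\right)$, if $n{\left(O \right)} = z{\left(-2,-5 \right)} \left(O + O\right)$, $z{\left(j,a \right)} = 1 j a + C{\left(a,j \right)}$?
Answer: $-236$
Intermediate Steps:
$C{\left(r,D \right)} = -8$ ($C{\left(r,D \right)} = -9 + \frac{D + r}{r + D} = -9 + \frac{D + r}{D + r} = -9 + 1 = -8$)
$z{\left(j,a \right)} = -8 + a j$ ($z{\left(j,a \right)} = 1 j a - 8 = j a - 8 = a j - 8 = -8 + a j$)
$n{\left(O \right)} = 4 O$ ($n{\left(O \right)} = \left(-8 - -10\right) \left(O + O\right) = \left(-8 + 10\right) 2 O = 2 \cdot 2 O = 4 O$)
$n{\left(1 \right)} \left(-59\right) = 4 \cdot 1 \left(-59\right) = 4 \left(-59\right) = -236$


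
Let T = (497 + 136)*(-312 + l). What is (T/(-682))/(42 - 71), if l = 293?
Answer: -12027/19778 ≈ -0.60810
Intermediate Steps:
T = -12027 (T = (497 + 136)*(-312 + 293) = 633*(-19) = -12027)
(T/(-682))/(42 - 71) = (-12027/(-682))/(42 - 71) = (-12027*(-1/682))/(-29) = -1/29*12027/682 = -12027/19778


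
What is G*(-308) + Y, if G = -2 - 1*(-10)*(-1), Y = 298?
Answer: 3994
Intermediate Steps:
G = -12 (G = -2 + 10*(-1) = -2 - 10 = -12)
G*(-308) + Y = -12*(-308) + 298 = 3696 + 298 = 3994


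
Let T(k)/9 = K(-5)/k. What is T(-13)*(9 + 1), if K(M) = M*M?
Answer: -2250/13 ≈ -173.08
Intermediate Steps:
K(M) = M²
T(k) = 225/k (T(k) = 9*((-5)²/k) = 9*(25/k) = 225/k)
T(-13)*(9 + 1) = (225/(-13))*(9 + 1) = (225*(-1/13))*10 = -225/13*10 = -2250/13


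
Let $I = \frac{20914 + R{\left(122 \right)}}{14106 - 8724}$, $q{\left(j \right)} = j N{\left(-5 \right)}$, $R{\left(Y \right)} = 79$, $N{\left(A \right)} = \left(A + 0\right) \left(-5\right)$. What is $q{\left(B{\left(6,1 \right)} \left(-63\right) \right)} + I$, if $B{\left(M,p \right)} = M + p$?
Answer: $- \frac{59315557}{5382} \approx -11021.0$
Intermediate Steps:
$N{\left(A \right)} = - 5 A$ ($N{\left(A \right)} = A \left(-5\right) = - 5 A$)
$q{\left(j \right)} = 25 j$ ($q{\left(j \right)} = j \left(\left(-5\right) \left(-5\right)\right) = j 25 = 25 j$)
$I = \frac{20993}{5382}$ ($I = \frac{20914 + 79}{14106 - 8724} = \frac{20993}{5382} \approx 3.9006$)
$q{\left(B{\left(6,1 \right)} \left(-63\right) \right)} + I = 25 \left(6 + 1\right) \left(-63\right) + \frac{20993}{5382} = 25 \cdot 7 \left(-63\right) + \frac{20993}{5382} = 25 \left(-441\right) + \frac{20993}{5382} = -11025 + \frac{20993}{5382} = - \frac{59315557}{5382}$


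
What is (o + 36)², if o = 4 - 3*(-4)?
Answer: 2704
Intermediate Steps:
o = 16 (o = 4 + 12 = 16)
(o + 36)² = (16 + 36)² = 52² = 2704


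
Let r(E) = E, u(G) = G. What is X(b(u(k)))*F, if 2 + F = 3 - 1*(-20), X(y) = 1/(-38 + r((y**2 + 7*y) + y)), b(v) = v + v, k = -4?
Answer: -21/38 ≈ -0.55263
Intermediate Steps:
b(v) = 2*v
X(y) = 1/(-38 + y**2 + 8*y) (X(y) = 1/(-38 + ((y**2 + 7*y) + y)) = 1/(-38 + (y**2 + 8*y)) = 1/(-38 + y**2 + 8*y))
F = 21 (F = -2 + (3 - 1*(-20)) = -2 + (3 + 20) = -2 + 23 = 21)
X(b(u(k)))*F = 21/(-38 + (2*(-4))*(8 + 2*(-4))) = 21/(-38 - 8*(8 - 8)) = 21/(-38 - 8*0) = 21/(-38 + 0) = 21/(-38) = -1/38*21 = -21/38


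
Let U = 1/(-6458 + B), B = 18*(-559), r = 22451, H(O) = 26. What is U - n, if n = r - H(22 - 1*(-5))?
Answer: -370461001/16520 ≈ -22425.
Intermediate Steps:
n = 22425 (n = 22451 - 1*26 = 22451 - 26 = 22425)
B = -10062
U = -1/16520 (U = 1/(-6458 - 10062) = 1/(-16520) = -1/16520 ≈ -6.0533e-5)
U - n = -1/16520 - 1*22425 = -1/16520 - 22425 = -370461001/16520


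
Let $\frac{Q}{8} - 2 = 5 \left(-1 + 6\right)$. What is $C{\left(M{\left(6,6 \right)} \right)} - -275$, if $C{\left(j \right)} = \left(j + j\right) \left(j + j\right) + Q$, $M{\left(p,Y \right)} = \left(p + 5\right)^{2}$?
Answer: $59055$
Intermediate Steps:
$M{\left(p,Y \right)} = \left(5 + p\right)^{2}$
$Q = 216$ ($Q = 16 + 8 \cdot 5 \left(-1 + 6\right) = 16 + 8 \cdot 5 \cdot 5 = 16 + 8 \cdot 25 = 16 + 200 = 216$)
$C{\left(j \right)} = 216 + 4 j^{2}$ ($C{\left(j \right)} = \left(j + j\right) \left(j + j\right) + 216 = 2 j 2 j + 216 = 4 j^{2} + 216 = 216 + 4 j^{2}$)
$C{\left(M{\left(6,6 \right)} \right)} - -275 = \left(216 + 4 \left(\left(5 + 6\right)^{2}\right)^{2}\right) - -275 = \left(216 + 4 \left(11^{2}\right)^{2}\right) + 275 = \left(216 + 4 \cdot 121^{2}\right) + 275 = \left(216 + 4 \cdot 14641\right) + 275 = \left(216 + 58564\right) + 275 = 58780 + 275 = 59055$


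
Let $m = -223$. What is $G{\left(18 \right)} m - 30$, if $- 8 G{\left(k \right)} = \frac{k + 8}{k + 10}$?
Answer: $- \frac{461}{112} \approx -4.1161$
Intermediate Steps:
$G{\left(k \right)} = - \frac{8 + k}{8 \left(10 + k\right)}$ ($G{\left(k \right)} = - \frac{\left(k + 8\right) \frac{1}{k + 10}}{8} = - \frac{\left(8 + k\right) \frac{1}{10 + k}}{8} = - \frac{\frac{1}{10 + k} \left(8 + k\right)}{8} = - \frac{8 + k}{8 \left(10 + k\right)}$)
$G{\left(18 \right)} m - 30 = \frac{-8 - 18}{8 \left(10 + 18\right)} \left(-223\right) - 30 = \frac{-8 - 18}{8 \cdot 28} \left(-223\right) - 30 = \frac{1}{8} \cdot \frac{1}{28} \left(-26\right) \left(-223\right) - 30 = \left(- \frac{13}{112}\right) \left(-223\right) - 30 = \frac{2899}{112} - 30 = - \frac{461}{112}$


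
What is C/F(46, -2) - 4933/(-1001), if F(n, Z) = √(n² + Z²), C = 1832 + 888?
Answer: 4933/1001 + 136*√530/53 ≈ 64.003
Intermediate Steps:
C = 2720
F(n, Z) = √(Z² + n²)
C/F(46, -2) - 4933/(-1001) = 2720/(√((-2)² + 46²)) - 4933/(-1001) = 2720/(√(4 + 2116)) - 4933*(-1/1001) = 2720/(√2120) + 4933/1001 = 2720/((2*√530)) + 4933/1001 = 2720*(√530/1060) + 4933/1001 = 136*√530/53 + 4933/1001 = 4933/1001 + 136*√530/53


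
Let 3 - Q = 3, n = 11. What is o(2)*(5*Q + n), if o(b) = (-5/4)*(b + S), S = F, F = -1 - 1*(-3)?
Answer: -55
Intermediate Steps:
Q = 0 (Q = 3 - 1*3 = 3 - 3 = 0)
F = 2 (F = -1 + 3 = 2)
S = 2
o(b) = -5/2 - 5*b/4 (o(b) = (-5/4)*(b + 2) = (-5*¼)*(2 + b) = -5*(2 + b)/4 = -5/2 - 5*b/4)
o(2)*(5*Q + n) = (-5/2 - 5/4*2)*(5*0 + 11) = (-5/2 - 5/2)*(0 + 11) = -5*11 = -55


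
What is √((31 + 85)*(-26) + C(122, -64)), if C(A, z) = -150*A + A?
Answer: I*√21194 ≈ 145.58*I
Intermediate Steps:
C(A, z) = -149*A
√((31 + 85)*(-26) + C(122, -64)) = √((31 + 85)*(-26) - 149*122) = √(116*(-26) - 18178) = √(-3016 - 18178) = √(-21194) = I*√21194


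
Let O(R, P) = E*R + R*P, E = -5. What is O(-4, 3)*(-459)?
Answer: -3672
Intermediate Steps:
O(R, P) = -5*R + P*R (O(R, P) = -5*R + R*P = -5*R + P*R)
O(-4, 3)*(-459) = -4*(-5 + 3)*(-459) = -4*(-2)*(-459) = 8*(-459) = -3672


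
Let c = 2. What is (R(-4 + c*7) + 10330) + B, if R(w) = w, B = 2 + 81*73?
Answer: 16255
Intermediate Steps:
B = 5915 (B = 2 + 5913 = 5915)
(R(-4 + c*7) + 10330) + B = ((-4 + 2*7) + 10330) + 5915 = ((-4 + 14) + 10330) + 5915 = (10 + 10330) + 5915 = 10340 + 5915 = 16255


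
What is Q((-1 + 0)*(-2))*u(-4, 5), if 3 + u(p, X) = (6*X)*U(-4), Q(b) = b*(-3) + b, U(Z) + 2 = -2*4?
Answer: 1212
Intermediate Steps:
U(Z) = -10 (U(Z) = -2 - 2*4 = -2 - 8 = -10)
Q(b) = -2*b (Q(b) = -3*b + b = -2*b)
u(p, X) = -3 - 60*X (u(p, X) = -3 + (6*X)*(-10) = -3 - 60*X)
Q((-1 + 0)*(-2))*u(-4, 5) = (-2*(-1 + 0)*(-2))*(-3 - 60*5) = (-(-2)*(-2))*(-3 - 300) = -2*2*(-303) = -4*(-303) = 1212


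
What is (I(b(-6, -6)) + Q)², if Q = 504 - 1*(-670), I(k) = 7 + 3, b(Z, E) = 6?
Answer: 1401856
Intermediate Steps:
I(k) = 10
Q = 1174 (Q = 504 + 670 = 1174)
(I(b(-6, -6)) + Q)² = (10 + 1174)² = 1184² = 1401856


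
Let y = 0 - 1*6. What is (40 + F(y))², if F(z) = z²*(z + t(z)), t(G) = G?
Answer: 153664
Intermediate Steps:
y = -6 (y = 0 - 6 = -6)
F(z) = 2*z³ (F(z) = z²*(z + z) = z²*(2*z) = 2*z³)
(40 + F(y))² = (40 + 2*(-6)³)² = (40 + 2*(-216))² = (40 - 432)² = (-392)² = 153664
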